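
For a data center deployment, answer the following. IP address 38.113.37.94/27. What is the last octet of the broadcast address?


Given: IP = 38.113.37.94, prefix = /27
Host bits = 32 - 27 = 5
Network last octet = 94 AND mask = 64
Host part size = 2^5 - 1 = 31
Broadcast last octet = 64 OR 31 = 95

95


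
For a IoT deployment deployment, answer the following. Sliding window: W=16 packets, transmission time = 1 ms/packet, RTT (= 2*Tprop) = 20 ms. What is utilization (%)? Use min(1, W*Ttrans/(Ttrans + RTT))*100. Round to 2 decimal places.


Given: W = 16, Ttrans = 1 ms, RTT = 20 ms (= 2 * Tprop, Tprop = 10 ms)
Cycle time = Ttrans + RTT = 1 + 20 = 21 ms (first packet sent until its ACK returns)
W * Ttrans = 16 * 1 = 16 ms of sending per cycle
W * Ttrans / (Ttrans + RTT) = 16 / 21 = 0.761905
U = min(1, 0.761905) = 0.761905
U% = 76.19%

76.19


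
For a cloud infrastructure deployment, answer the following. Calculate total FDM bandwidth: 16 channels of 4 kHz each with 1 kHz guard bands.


Given: 16 channels, 4 kHz each, guard = 1 kHz
Channel bandwidth = 16 * 4 = 64 kHz
Guard bands = 15 gaps * 1 kHz = 15 kHz
Total = 64 + 15 = 79 kHz

79


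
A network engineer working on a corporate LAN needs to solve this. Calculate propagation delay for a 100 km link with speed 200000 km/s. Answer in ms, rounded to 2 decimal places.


Given: distance = 100 km, speed = 200000 km/s
Delay = distance / speed = 100 / 200000 seconds
Delay in ms = 100 * 1000 / 200000
Delay = 0.5000 ms
Rounded to 2 dp = 0.50 ms

0.50


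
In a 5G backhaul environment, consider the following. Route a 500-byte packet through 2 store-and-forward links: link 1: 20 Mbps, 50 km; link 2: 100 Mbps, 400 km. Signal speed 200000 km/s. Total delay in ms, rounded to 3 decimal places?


Packet = 500 bytes = 4000 bits. Store-and-forward: sum (t_trans + t_prop) per link.
Link 1: t_trans = 4000/(20*10^6) s = 0.2000 ms; t_prop = 50/200000 s = 0.2500 ms; subtotal = 0.4500 ms
Link 2: t_trans = 4000/(100*10^6) s = 0.0400 ms; t_prop = 400/200000 s = 2.0000 ms; subtotal = 2.0400 ms
End-to-end = 0.4500 + 2.0400 = 2.4900 ms -> 2.490 ms (3 dp)

2.490


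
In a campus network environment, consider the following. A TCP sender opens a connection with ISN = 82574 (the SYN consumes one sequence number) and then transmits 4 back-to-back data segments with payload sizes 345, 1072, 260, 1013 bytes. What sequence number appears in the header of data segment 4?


The SYN occupies sequence number ISN = 82574, so the first data byte is ISN + 1 = 82575.
SEQ of data segment i = (ISN + 1) + sum of payload sizes of segments 1..i-1.
Segment 1: SEQ = 82575, payload = 345 bytes
Segment 2: SEQ = 82920, payload = 1072 bytes
Segment 3: SEQ = 83992, payload = 260 bytes
Segment 4: SEQ = 84252, payload = 1013 bytes
SEQ of segment 4 = 82575 + 345 + 1072 + 260 = 84252

84252


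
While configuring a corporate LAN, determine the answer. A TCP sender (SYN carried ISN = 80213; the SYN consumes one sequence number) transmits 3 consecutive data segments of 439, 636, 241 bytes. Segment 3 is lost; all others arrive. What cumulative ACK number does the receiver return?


SYN uses sequence number 80213; first data byte = ISN + 1 = 80214.
Segment 1: SEQ = 80214, len = 439 B, covers [80214, 80652]
Segment 2: SEQ = 80653, len = 636 B, covers [80653, 81288]
Segment 3: SEQ = 81289, len = 241 B, covers [81289, 81529] [LOST]
In-order data received: bytes [80214, 81288] (segments 1..2).
Segment 3 missing -> gap begins at byte 81289.
Cumulative ACK = next expected in-order byte = 80214 + 439 + 636 = 81289

81289


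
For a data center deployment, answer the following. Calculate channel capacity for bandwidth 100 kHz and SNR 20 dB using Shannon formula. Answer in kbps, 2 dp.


Given: B = 100 kHz, SNR = 20 dB
SNR linear = 10^(20/10) = 100
1 + SNR = 101
log2(101) = 6.6582114828
C = 100 * 1000 * 6.6582114828 = 665821.1483 bps
C = 665.821148 kbps -> 665.82 kbps (2 dp)

665.82


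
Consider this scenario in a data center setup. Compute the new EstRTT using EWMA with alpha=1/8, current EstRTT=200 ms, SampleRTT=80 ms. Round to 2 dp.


Given: EstRTT = 200 ms, SampleRTT = 80 ms, alpha = 1/8
New EstRTT = (1 - alpha) * EstRTT + alpha * SampleRTT
(7/8) * 200 = 175
(1/8) * 80 = 10
New EstRTT = 175 + 10 = 185 ms -> 185.00 ms (2 dp)

185.00


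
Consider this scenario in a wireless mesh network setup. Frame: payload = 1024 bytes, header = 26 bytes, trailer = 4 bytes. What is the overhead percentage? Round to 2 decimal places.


Given: payload = 1024 B, header = 26 B, trailer = 4 B
Overhead bytes = header + trailer = 26 + 4 = 30
Total frame = payload + overhead = 1024 + 30 = 1054
Overhead % = 30 / 1054 * 100 = 2.8463% -> 2.85% (2 dp)

2.85


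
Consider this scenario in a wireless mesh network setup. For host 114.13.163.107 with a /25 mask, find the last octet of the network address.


Given: IP = 114.13.163.107, prefix = /25
Subnet mask = 255.255.255.128
Last octet of IP: 107
Last octet of mask: 128
Network last octet = 107 AND 128 = 0

0


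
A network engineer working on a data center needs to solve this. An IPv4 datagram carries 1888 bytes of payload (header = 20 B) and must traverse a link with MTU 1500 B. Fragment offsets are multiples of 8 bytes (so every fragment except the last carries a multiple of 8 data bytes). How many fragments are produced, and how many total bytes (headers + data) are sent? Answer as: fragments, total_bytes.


Max data per non-final fragment = floor((MTU - header)/8)*8 = floor((1500 - 20)/8)*8 = floor(1480/8)*8 = 1480 B
Final fragment needs no 8-byte alignment: it can carry up to MTU - header = 1480 B
Non-final fragments needed = ceil((payload - 1480) / 1480) = ceil(408/1480) = ceil(0.2757) = 1
Number of fragments = 1 + 1 = 2
Fragment sizes (data): 1 * 1480 B + 408 B (last, 408 <= 1480 OK)
Total bytes sent = payload + n_frags * header = 1888 + 2*20 = 1888 + 40 = 1928 B

2, 1928


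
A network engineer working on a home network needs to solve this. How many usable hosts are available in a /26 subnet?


Given: subnet mask /26
Host bits = 32 - 26 = 6
Total addresses = 2^6 = 64
Usable hosts = 64 - 2 (network + broadcast) = 62

62


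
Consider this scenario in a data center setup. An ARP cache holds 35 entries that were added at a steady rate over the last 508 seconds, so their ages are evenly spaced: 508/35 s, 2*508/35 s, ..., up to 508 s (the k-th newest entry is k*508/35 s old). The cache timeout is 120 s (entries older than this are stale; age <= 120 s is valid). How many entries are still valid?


Ages are k * 508/35 s for k = 1..35 (spacing = 14.5143 s).
Entry k is valid iff k * 508/35 <= 120 iff k <= 35 * 120 / 508 = 8.2677
n_valid = floor(8.2677) = 8
(n_stale = 35 - 8 = 27)

8


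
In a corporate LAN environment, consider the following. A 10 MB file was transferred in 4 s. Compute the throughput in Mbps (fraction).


Given: file = 10 MB, time = 4 s
File in Mb = 10 * 8 = 80 Mb
Throughput = 80 / 4 Mbps
Throughput = 20 Mbps

20


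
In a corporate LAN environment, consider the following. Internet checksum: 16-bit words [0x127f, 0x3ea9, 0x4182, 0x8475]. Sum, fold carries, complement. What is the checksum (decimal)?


Given words: [0x127f, 0x3ea9, 0x4182, 0x8475]
Step 1: Sum all words
Raw sum = 4735 + 16041 + 16770 + 33909 = 71455
Step 2: Fold carry: (5919 + 1) = 5920
One's complement = ~5920 & 0xFFFF = 59615

59615


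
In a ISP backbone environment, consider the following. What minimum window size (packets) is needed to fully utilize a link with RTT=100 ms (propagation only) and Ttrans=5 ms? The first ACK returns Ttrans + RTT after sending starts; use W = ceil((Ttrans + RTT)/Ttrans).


Given: Ttrans = 5 ms, RTT = 100 ms (= 2 * Tprop, Tprop = 50 ms)
Time until first ACK returns = Ttrans + RTT = 5 + 100 = 105 ms
Need W * Ttrans >= Ttrans + RTT  ->  W >= (Ttrans + RTT) / Ttrans
(Ttrans + RTT) / Ttrans = 105 / 5 = 21
W_min = ceil(21) = 21

21


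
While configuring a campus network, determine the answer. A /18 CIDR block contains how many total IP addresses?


Given: CIDR prefix /18
Host bits = 32 - 18 = 14
Total addresses = 2^14 = 16384

16384


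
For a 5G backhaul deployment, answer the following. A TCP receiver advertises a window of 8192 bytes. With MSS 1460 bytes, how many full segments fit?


Given: RWND = 8192 bytes, MSS = 1460 bytes
Full segments = floor(RWND / MSS)
Full segments = floor(8192 / 1460)
Full segments = floor(5.611) = 5

5


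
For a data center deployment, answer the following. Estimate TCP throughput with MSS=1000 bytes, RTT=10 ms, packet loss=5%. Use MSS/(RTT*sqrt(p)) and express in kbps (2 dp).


Given: MSS = 1000 bytes, RTT = 10 ms, loss = 5%
RTT in seconds = 10 / 1000 = 0.01
Loss rate = 5% = 0.05
sqrt(loss) = sqrt(0.05) = 0.223606797750
Throughput (bytes/s) = 1000 / (0.01 * 0.223606797750) = 447213.5955
Throughput (kbps) = 447213.5955 * 8 / 1000 = 3577.708764 -> 3577.71 kbps (2 dp)

3577.71


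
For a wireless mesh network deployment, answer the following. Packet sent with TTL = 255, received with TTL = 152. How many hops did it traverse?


Given: initial TTL = 255, received TTL = 152
Hops = initial TTL - received TTL
Hops = 255 - 152 = 103

103


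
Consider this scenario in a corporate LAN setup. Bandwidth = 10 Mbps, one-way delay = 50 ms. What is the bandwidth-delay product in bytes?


Given: bandwidth = 10 Mbps, delay = 50 ms
BDP in bits = 10 * 10^6 * 50 / 1000
BDP in bits = 500000
BDP in bytes = 500000 / 8 = 62500

62500


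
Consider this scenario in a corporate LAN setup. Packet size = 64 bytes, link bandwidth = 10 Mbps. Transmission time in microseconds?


Given: packet = 64 bytes, bandwidth = 10 Mbps
Packet in bits = 64 * 8 = 512 bits
Bandwidth = 10 * 10^6 = 10000000 bps
Time = 512 / 10000000 seconds
Time in us = 512 * 10^6 / 10000000 = 51.2

51.2


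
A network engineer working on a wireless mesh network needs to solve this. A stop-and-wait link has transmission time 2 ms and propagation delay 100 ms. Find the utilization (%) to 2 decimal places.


Given: Ttrans = 2 ms, Tprop = 100 ms
RTT = 2 * Tprop = 2 * 100 = 200 ms
U = Ttrans / (Ttrans + RTT)
U = 2 / (2 + 200)
U = 2 / 202 = 0.009901
U% = 0.99%

0.99


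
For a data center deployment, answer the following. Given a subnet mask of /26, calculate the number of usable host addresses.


Given: subnet mask /26
Host bits = 32 - 26 = 6
Total addresses = 2^6 = 64
Usable hosts = 64 - 2 (network + broadcast) = 62

62


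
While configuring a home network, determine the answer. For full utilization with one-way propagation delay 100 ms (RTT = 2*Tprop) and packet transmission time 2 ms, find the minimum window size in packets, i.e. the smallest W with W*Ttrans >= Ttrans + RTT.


Given: Ttrans = 2 ms, RTT = 200 ms (= 2 * Tprop, Tprop = 100 ms)
Time until first ACK returns = Ttrans + RTT = 2 + 200 = 202 ms
Need W * Ttrans >= Ttrans + RTT  ->  W >= (Ttrans + RTT) / Ttrans
(Ttrans + RTT) / Ttrans = 202 / 2 = 101
W_min = ceil(101) = 101

101


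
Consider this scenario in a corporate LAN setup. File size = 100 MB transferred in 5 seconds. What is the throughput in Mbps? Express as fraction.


Given: file = 100 MB, time = 5 s
File in Mb = 100 * 8 = 800 Mb
Throughput = 800 / 5 Mbps
Throughput = 160 Mbps

160


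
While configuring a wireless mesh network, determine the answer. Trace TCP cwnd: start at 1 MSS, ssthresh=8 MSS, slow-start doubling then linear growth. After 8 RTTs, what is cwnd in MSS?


RTT 0: cwnd = 1 MSS (initial)
RTT 1: cwnd = 2 MSS (slow start, doubled)
RTT 2: cwnd = 4 MSS (slow start, doubled)
RTT 3: cwnd = 8 MSS (slow start, doubled)
RTT 4: cwnd = 9 MSS (congestion avoidance, +1)
RTT 5: cwnd = 10 MSS (congestion avoidance, +1)
RTT 6: cwnd = 11 MSS (congestion avoidance, +1)
RTT 7: cwnd = 12 MSS (congestion avoidance, +1)
RTT 8: cwnd = 13 MSS (congestion avoidance, +1)

13


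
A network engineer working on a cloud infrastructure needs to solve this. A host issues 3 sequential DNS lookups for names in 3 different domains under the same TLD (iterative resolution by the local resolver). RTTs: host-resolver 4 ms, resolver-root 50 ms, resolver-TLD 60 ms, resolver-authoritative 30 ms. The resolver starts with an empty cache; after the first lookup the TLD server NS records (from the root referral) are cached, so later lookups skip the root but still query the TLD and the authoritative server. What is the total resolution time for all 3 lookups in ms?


Lookup 1 (cold cache): local + root + TLD + auth = 4 + 50 + 60 + 30 = 144 ms
Lookups 2..3 (TLD NS cached -> skip root; new domain -> still ask TLD and auth): local + TLD + auth = 4 + 60 + 30 = 94 ms each
Remaining 2 lookups: 2 * 94 = 188 ms
Total = 144 + 188 = 332 ms

332


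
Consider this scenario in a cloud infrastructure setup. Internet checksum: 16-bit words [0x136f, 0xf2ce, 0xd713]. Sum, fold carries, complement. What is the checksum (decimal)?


Given words: [0x136f, 0xf2ce, 0xd713]
Step 1: Sum all words
Raw sum = 4975 + 62158 + 55059 = 122192
Step 2: Fold carry: (56656 + 1) = 56657
One's complement = ~56657 & 0xFFFF = 8878

8878


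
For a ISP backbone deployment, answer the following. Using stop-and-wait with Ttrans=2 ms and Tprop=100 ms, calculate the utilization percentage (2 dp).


Given: Ttrans = 2 ms, Tprop = 100 ms
RTT = 2 * Tprop = 2 * 100 = 200 ms
U = Ttrans / (Ttrans + RTT)
U = 2 / (2 + 200)
U = 2 / 202 = 0.009901
U% = 0.99%

0.99


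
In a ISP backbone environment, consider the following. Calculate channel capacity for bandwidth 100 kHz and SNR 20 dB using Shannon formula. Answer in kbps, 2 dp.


Given: B = 100 kHz, SNR = 20 dB
SNR linear = 10^(20/10) = 100
1 + SNR = 101
log2(101) = 6.6582114828
C = 100 * 1000 * 6.6582114828 = 665821.1483 bps
C = 665.821148 kbps -> 665.82 kbps (2 dp)

665.82


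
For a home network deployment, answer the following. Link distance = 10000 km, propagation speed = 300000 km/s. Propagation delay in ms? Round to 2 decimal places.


Given: distance = 10000 km, speed = 300000 km/s
Delay = distance / speed = 10000 / 300000 seconds
Delay in ms = 10000 * 1000 / 300000
Delay = 33.3333 ms
Rounded to 2 dp = 33.33 ms

33.33


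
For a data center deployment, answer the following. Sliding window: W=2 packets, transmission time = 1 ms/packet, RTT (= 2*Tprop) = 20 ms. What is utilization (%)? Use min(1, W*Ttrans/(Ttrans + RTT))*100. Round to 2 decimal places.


Given: W = 2, Ttrans = 1 ms, RTT = 20 ms (= 2 * Tprop, Tprop = 10 ms)
Cycle time = Ttrans + RTT = 1 + 20 = 21 ms (first packet sent until its ACK returns)
W * Ttrans = 2 * 1 = 2 ms of sending per cycle
W * Ttrans / (Ttrans + RTT) = 2 / 21 = 0.095238
U = min(1, 0.095238) = 0.095238
U% = 9.52%

9.52


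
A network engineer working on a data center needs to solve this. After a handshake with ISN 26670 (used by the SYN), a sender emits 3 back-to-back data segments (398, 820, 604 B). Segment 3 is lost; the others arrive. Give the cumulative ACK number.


SYN uses sequence number 26670; first data byte = ISN + 1 = 26671.
Segment 1: SEQ = 26671, len = 398 B, covers [26671, 27068]
Segment 2: SEQ = 27069, len = 820 B, covers [27069, 27888]
Segment 3: SEQ = 27889, len = 604 B, covers [27889, 28492] [LOST]
In-order data received: bytes [26671, 27888] (segments 1..2).
Segment 3 missing -> gap begins at byte 27889.
Cumulative ACK = next expected in-order byte = 26671 + 398 + 820 = 27889

27889


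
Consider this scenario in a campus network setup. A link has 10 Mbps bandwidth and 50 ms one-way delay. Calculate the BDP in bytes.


Given: bandwidth = 10 Mbps, delay = 50 ms
BDP in bits = 10 * 10^6 * 50 / 1000
BDP in bits = 500000
BDP in bytes = 500000 / 8 = 62500

62500


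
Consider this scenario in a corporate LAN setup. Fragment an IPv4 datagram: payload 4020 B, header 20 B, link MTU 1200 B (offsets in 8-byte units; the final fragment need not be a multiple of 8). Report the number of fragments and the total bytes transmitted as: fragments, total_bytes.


Max data per non-final fragment = floor((MTU - header)/8)*8 = floor((1200 - 20)/8)*8 = floor(1180/8)*8 = 1176 B
Final fragment needs no 8-byte alignment: it can carry up to MTU - header = 1180 B
Non-final fragments needed = ceil((payload - 1180) / 1176) = ceil(2840/1176) = ceil(2.4150) = 3
Number of fragments = 3 + 1 = 4
Fragment sizes (data): 3 * 1176 B + 492 B (last, 492 <= 1180 OK)
Total bytes sent = payload + n_frags * header = 4020 + 4*20 = 4020 + 80 = 4100 B

4, 4100


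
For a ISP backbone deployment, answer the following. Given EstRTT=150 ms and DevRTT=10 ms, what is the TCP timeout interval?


Given: EstRTT = 150 ms, DevRTT = 10 ms
Timeout = EstRTT + 4 * DevRTT
4 * DevRTT = 4 * 10 = 40
Timeout = 150 + 40 = 190 ms

190


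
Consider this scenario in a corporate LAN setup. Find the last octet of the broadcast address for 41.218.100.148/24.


Given: IP = 41.218.100.148, prefix = /24
Host bits = 32 - 24 = 8
Network last octet = 148 AND mask = 0
Host part size = 2^8 - 1 = 255
Broadcast last octet = 0 OR 255 = 255

255


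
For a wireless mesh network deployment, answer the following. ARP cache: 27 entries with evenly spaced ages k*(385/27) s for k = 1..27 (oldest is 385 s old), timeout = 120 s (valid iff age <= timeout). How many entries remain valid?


Ages are k * 385/27 s for k = 1..27 (spacing = 14.2593 s).
Entry k is valid iff k * 385/27 <= 120 iff k <= 27 * 120 / 385 = 8.4156
n_valid = floor(8.4156) = 8
(n_stale = 27 - 8 = 19)

8


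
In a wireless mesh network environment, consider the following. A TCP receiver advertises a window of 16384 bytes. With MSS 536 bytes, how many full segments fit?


Given: RWND = 16384 bytes, MSS = 536 bytes
Full segments = floor(RWND / MSS)
Full segments = floor(16384 / 536)
Full segments = floor(30.5672) = 30

30


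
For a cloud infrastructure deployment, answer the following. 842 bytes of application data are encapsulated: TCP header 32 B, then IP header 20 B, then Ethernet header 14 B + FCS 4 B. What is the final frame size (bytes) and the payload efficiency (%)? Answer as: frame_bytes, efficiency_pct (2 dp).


TCP segment = 842 + 32 = 874 B
IP packet = 874 + 20 = 894 B
Ethernet frame = 894 + 14 + 4 = 912 B
Efficiency = app / frame = 842 / 912 = 0.923246 = 92.3246% -> 92.32% (2 dp)

912, 92.32


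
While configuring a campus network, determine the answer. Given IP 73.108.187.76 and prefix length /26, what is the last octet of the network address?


Given: IP = 73.108.187.76, prefix = /26
Subnet mask = 255.255.255.192
Last octet of IP: 76
Last octet of mask: 192
Network last octet = 76 AND 192 = 64

64


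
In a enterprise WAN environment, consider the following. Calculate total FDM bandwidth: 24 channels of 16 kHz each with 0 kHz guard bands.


Given: 24 channels, 16 kHz each, guard = 0 kHz
Channel bandwidth = 24 * 16 = 384 kHz
Guard bands = 23 gaps * 0 kHz = 0 kHz
Total = 384 + 0 = 384 kHz

384


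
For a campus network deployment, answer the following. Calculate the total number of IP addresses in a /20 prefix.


Given: CIDR prefix /20
Host bits = 32 - 20 = 12
Total addresses = 2^12 = 4096

4096


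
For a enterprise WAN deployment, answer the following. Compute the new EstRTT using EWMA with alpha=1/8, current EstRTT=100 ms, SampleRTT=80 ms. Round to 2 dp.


Given: EstRTT = 100 ms, SampleRTT = 80 ms, alpha = 1/8
New EstRTT = (1 - alpha) * EstRTT + alpha * SampleRTT
(7/8) * 100 = 87.5
(1/8) * 80 = 10
New EstRTT = 87.5 + 10 = 97.5 ms -> 97.50 ms (2 dp)

97.50


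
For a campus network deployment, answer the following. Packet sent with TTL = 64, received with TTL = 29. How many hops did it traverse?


Given: initial TTL = 64, received TTL = 29
Hops = initial TTL - received TTL
Hops = 64 - 29 = 35

35


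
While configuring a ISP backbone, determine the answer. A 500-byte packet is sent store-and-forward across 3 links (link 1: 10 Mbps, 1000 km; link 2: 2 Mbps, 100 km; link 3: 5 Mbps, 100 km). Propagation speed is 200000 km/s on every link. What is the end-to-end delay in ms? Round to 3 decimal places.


Packet = 500 bytes = 4000 bits. Store-and-forward: sum (t_trans + t_prop) per link.
Link 1: t_trans = 4000/(10*10^6) s = 0.4000 ms; t_prop = 1000/200000 s = 5.0000 ms; subtotal = 5.4000 ms
Link 2: t_trans = 4000/(2*10^6) s = 2.0000 ms; t_prop = 100/200000 s = 0.5000 ms; subtotal = 2.5000 ms
Link 3: t_trans = 4000/(5*10^6) s = 0.8000 ms; t_prop = 100/200000 s = 0.5000 ms; subtotal = 1.3000 ms
End-to-end = 5.4000 + 2.5000 + 1.3000 = 9.2000 ms -> 9.200 ms (3 dp)

9.200


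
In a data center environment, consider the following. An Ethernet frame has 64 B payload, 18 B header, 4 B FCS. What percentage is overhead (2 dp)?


Given: payload = 64 B, header = 18 B, trailer = 4 B
Overhead bytes = header + trailer = 18 + 4 = 22
Total frame = payload + overhead = 64 + 22 = 86
Overhead % = 22 / 86 * 100 = 25.5814% -> 25.58% (2 dp)

25.58


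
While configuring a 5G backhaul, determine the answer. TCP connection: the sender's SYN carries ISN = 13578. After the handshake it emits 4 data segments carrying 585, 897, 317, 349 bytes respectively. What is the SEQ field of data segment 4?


The SYN occupies sequence number ISN = 13578, so the first data byte is ISN + 1 = 13579.
SEQ of data segment i = (ISN + 1) + sum of payload sizes of segments 1..i-1.
Segment 1: SEQ = 13579, payload = 585 bytes
Segment 2: SEQ = 14164, payload = 897 bytes
Segment 3: SEQ = 15061, payload = 317 bytes
Segment 4: SEQ = 15378, payload = 349 bytes
SEQ of segment 4 = 13579 + 585 + 897 + 317 = 15378

15378


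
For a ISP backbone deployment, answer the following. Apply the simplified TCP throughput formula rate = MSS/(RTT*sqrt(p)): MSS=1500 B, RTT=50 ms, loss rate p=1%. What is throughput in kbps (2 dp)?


Given: MSS = 1500 bytes, RTT = 50 ms, loss = 1%
RTT in seconds = 50 / 1000 = 0.05
Loss rate = 1% = 0.01
sqrt(loss) = sqrt(0.01) = 0.1
Throughput (bytes/s) = 1500 / (0.05 * 0.1) = 300000.0000
Throughput (kbps) = 300000.0000 * 8 / 1000 = 2400.000000 -> 2400.00 kbps (2 dp)

2400.00


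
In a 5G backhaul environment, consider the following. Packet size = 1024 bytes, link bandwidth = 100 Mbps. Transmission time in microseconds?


Given: packet = 1024 bytes, bandwidth = 100 Mbps
Packet in bits = 1024 * 8 = 8192 bits
Bandwidth = 100 * 10^6 = 100000000 bps
Time = 8192 / 100000000 seconds
Time in us = 8192 * 10^6 / 100000000 = 81.92

81.92


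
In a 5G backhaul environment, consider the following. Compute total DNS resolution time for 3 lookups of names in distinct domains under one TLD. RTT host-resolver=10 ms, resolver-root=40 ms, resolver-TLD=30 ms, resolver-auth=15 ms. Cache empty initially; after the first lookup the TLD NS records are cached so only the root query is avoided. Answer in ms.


Lookup 1 (cold cache): local + root + TLD + auth = 10 + 40 + 30 + 15 = 95 ms
Lookups 2..3 (TLD NS cached -> skip root; new domain -> still ask TLD and auth): local + TLD + auth = 10 + 30 + 15 = 55 ms each
Remaining 2 lookups: 2 * 55 = 110 ms
Total = 95 + 110 = 205 ms

205


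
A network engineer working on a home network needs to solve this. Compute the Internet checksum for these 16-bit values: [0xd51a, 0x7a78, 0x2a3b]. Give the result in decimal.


Given words: [0xd51a, 0x7a78, 0x2a3b]
Step 1: Sum all words
Raw sum = 54554 + 31352 + 10811 = 96717
Step 2: Fold carry: (31181 + 1) = 31182
One's complement = ~31182 & 0xFFFF = 34353

34353


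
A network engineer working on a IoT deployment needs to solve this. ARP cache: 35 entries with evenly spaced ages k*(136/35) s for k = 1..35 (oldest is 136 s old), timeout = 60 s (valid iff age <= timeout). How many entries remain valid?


Ages are k * 136/35 s for k = 1..35 (spacing = 3.8857 s).
Entry k is valid iff k * 136/35 <= 60 iff k <= 35 * 60 / 136 = 15.4412
n_valid = floor(15.4412) = 15
(n_stale = 35 - 15 = 20)

15


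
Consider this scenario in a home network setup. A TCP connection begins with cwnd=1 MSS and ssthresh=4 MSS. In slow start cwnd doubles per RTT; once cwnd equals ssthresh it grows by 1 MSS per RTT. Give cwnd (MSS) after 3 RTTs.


RTT 0: cwnd = 1 MSS (initial)
RTT 1: cwnd = 2 MSS (slow start, doubled)
RTT 2: cwnd = 4 MSS (slow start, doubled)
RTT 3: cwnd = 5 MSS (congestion avoidance, +1)

5


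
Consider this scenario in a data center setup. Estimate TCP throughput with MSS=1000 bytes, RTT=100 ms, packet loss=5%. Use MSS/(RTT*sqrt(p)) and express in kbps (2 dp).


Given: MSS = 1000 bytes, RTT = 100 ms, loss = 5%
RTT in seconds = 100 / 1000 = 0.1
Loss rate = 5% = 0.05
sqrt(loss) = sqrt(0.05) = 0.223606797750
Throughput (bytes/s) = 1000 / (0.1 * 0.223606797750) = 44721.3595
Throughput (kbps) = 44721.3595 * 8 / 1000 = 357.770876 -> 357.77 kbps (2 dp)

357.77


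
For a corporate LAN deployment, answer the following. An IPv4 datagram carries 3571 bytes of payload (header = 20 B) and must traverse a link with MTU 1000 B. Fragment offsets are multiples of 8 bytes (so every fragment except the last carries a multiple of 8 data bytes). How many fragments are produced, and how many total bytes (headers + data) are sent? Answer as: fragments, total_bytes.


Max data per non-final fragment = floor((MTU - header)/8)*8 = floor((1000 - 20)/8)*8 = floor(980/8)*8 = 976 B
Final fragment needs no 8-byte alignment: it can carry up to MTU - header = 980 B
Non-final fragments needed = ceil((payload - 980) / 976) = ceil(2591/976) = ceil(2.6547) = 3
Number of fragments = 3 + 1 = 4
Fragment sizes (data): 3 * 976 B + 643 B (last, 643 <= 980 OK)
Total bytes sent = payload + n_frags * header = 3571 + 4*20 = 3571 + 80 = 3651 B

4, 3651


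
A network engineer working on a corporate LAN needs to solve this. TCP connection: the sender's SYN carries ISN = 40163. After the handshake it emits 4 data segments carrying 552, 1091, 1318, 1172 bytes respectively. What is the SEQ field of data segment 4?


The SYN occupies sequence number ISN = 40163, so the first data byte is ISN + 1 = 40164.
SEQ of data segment i = (ISN + 1) + sum of payload sizes of segments 1..i-1.
Segment 1: SEQ = 40164, payload = 552 bytes
Segment 2: SEQ = 40716, payload = 1091 bytes
Segment 3: SEQ = 41807, payload = 1318 bytes
Segment 4: SEQ = 43125, payload = 1172 bytes
SEQ of segment 4 = 40164 + 552 + 1091 + 1318 = 43125

43125


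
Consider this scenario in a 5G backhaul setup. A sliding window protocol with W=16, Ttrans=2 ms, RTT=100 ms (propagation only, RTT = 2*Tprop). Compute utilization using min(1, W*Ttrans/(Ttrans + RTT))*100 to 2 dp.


Given: W = 16, Ttrans = 2 ms, RTT = 100 ms (= 2 * Tprop, Tprop = 50 ms)
Cycle time = Ttrans + RTT = 2 + 100 = 102 ms (first packet sent until its ACK returns)
W * Ttrans = 16 * 2 = 32 ms of sending per cycle
W * Ttrans / (Ttrans + RTT) = 32 / 102 = 0.313725
U = min(1, 0.313725) = 0.313725
U% = 31.37%

31.37


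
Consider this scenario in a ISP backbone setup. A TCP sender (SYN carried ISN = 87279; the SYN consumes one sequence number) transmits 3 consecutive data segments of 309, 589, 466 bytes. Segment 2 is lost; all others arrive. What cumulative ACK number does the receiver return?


SYN uses sequence number 87279; first data byte = ISN + 1 = 87280.
Segment 1: SEQ = 87280, len = 309 B, covers [87280, 87588]
Segment 2: SEQ = 87589, len = 589 B, covers [87589, 88177] [LOST]
Segment 3: SEQ = 88178, len = 466 B, covers [88178, 88643]
In-order data received: bytes [87280, 87588] (segments 1..1).
Segment 2 missing -> gap begins at byte 87589; later segments buffered out of order.
Cumulative ACK = next expected in-order byte = 87280 + 309 = 87589

87589


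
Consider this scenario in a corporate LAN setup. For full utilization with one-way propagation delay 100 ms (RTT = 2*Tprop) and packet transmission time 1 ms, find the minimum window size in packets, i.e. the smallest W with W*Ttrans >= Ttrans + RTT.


Given: Ttrans = 1 ms, RTT = 200 ms (= 2 * Tprop, Tprop = 100 ms)
Time until first ACK returns = Ttrans + RTT = 1 + 200 = 201 ms
Need W * Ttrans >= Ttrans + RTT  ->  W >= (Ttrans + RTT) / Ttrans
(Ttrans + RTT) / Ttrans = 201 / 1 = 201
W_min = ceil(201) = 201

201


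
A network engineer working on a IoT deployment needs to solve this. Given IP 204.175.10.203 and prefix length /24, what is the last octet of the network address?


Given: IP = 204.175.10.203, prefix = /24
Subnet mask = 255.255.255.0
Last octet of IP: 203
Last octet of mask: 0
Network last octet = 203 AND 0 = 0

0


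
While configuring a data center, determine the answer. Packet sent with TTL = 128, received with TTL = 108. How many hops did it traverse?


Given: initial TTL = 128, received TTL = 108
Hops = initial TTL - received TTL
Hops = 128 - 108 = 20

20


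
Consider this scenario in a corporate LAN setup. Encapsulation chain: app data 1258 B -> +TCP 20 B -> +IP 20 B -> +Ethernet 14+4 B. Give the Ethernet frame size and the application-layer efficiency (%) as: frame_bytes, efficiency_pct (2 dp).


TCP segment = 1258 + 20 = 1278 B
IP packet = 1278 + 20 = 1298 B
Ethernet frame = 1298 + 14 + 4 = 1316 B
Efficiency = app / frame = 1258 / 1316 = 0.955927 = 95.5927% -> 95.59% (2 dp)

1316, 95.59


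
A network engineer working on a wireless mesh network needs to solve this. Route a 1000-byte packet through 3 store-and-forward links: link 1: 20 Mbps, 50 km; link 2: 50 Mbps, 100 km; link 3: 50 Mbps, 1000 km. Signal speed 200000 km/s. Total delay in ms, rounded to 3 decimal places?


Packet = 1000 bytes = 8000 bits. Store-and-forward: sum (t_trans + t_prop) per link.
Link 1: t_trans = 8000/(20*10^6) s = 0.4000 ms; t_prop = 50/200000 s = 0.2500 ms; subtotal = 0.6500 ms
Link 2: t_trans = 8000/(50*10^6) s = 0.1600 ms; t_prop = 100/200000 s = 0.5000 ms; subtotal = 0.6600 ms
Link 3: t_trans = 8000/(50*10^6) s = 0.1600 ms; t_prop = 1000/200000 s = 5.0000 ms; subtotal = 5.1600 ms
End-to-end = 0.6500 + 0.6600 + 5.1600 = 6.4700 ms -> 6.470 ms (3 dp)

6.470


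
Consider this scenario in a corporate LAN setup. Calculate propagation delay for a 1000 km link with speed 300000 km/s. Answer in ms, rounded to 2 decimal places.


Given: distance = 1000 km, speed = 300000 km/s
Delay = distance / speed = 1000 / 300000 seconds
Delay in ms = 1000 * 1000 / 300000
Delay = 3.3333 ms
Rounded to 2 dp = 3.33 ms

3.33


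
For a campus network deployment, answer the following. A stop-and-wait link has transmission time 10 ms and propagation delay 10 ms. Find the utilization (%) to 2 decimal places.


Given: Ttrans = 10 ms, Tprop = 10 ms
RTT = 2 * Tprop = 2 * 10 = 20 ms
U = Ttrans / (Ttrans + RTT)
U = 10 / (10 + 20)
U = 10 / 30 = 0.333333
U% = 33.33%

33.33


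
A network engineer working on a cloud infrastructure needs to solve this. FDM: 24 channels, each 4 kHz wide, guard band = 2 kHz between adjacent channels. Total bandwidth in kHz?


Given: 24 channels, 4 kHz each, guard = 2 kHz
Channel bandwidth = 24 * 4 = 96 kHz
Guard bands = 23 gaps * 2 kHz = 46 kHz
Total = 96 + 46 = 142 kHz

142


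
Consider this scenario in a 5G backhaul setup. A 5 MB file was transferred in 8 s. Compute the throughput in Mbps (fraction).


Given: file = 5 MB, time = 8 s
File in Mb = 5 * 8 = 40 Mb
Throughput = 40 / 8 Mbps
Throughput = 5 Mbps

5


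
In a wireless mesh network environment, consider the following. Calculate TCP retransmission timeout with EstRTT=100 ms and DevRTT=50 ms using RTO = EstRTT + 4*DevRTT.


Given: EstRTT = 100 ms, DevRTT = 50 ms
Timeout = EstRTT + 4 * DevRTT
4 * DevRTT = 4 * 50 = 200
Timeout = 100 + 200 = 300 ms

300


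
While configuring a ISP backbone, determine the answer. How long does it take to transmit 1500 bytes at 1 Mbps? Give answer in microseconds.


Given: packet = 1500 bytes, bandwidth = 1 Mbps
Packet in bits = 1500 * 8 = 12000 bits
Bandwidth = 1 * 10^6 = 1000000 bps
Time = 12000 / 1000000 seconds
Time in us = 12000 * 10^6 / 1000000 = 12000

12000


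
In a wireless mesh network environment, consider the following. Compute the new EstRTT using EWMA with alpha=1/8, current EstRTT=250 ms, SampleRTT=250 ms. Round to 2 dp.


Given: EstRTT = 250 ms, SampleRTT = 250 ms, alpha = 1/8
New EstRTT = (1 - alpha) * EstRTT + alpha * SampleRTT
(7/8) * 250 = 218.75
(1/8) * 250 = 31.25
New EstRTT = 218.75 + 31.25 = 250 ms -> 250.00 ms (2 dp)

250.00


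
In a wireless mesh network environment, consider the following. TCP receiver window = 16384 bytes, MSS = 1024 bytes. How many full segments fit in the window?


Given: RWND = 16384 bytes, MSS = 1024 bytes
Full segments = floor(RWND / MSS)
Full segments = floor(16384 / 1024)
Full segments = floor(16.0) = 16

16


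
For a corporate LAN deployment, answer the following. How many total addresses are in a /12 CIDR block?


Given: CIDR prefix /12
Host bits = 32 - 12 = 20
Total addresses = 2^20 = 1048576

1048576


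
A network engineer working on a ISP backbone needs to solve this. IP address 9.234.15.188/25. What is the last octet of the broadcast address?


Given: IP = 9.234.15.188, prefix = /25
Host bits = 32 - 25 = 7
Network last octet = 188 AND mask = 128
Host part size = 2^7 - 1 = 127
Broadcast last octet = 128 OR 127 = 255

255


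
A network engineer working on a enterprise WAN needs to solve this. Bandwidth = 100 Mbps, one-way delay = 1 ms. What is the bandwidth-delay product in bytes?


Given: bandwidth = 100 Mbps, delay = 1 ms
BDP in bits = 100 * 10^6 * 1 / 1000
BDP in bits = 100000
BDP in bytes = 100000 / 8 = 12500

12500


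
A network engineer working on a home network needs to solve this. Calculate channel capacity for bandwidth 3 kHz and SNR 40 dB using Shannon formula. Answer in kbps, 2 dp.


Given: B = 3 kHz, SNR = 40 dB
SNR linear = 10^(40/10) = 10000
1 + SNR = 10001
log2(10001) = 13.2878566418
C = 3 * 1000 * 13.2878566418 = 39863.5699 bps
C = 39.863570 kbps -> 39.86 kbps (2 dp)

39.86


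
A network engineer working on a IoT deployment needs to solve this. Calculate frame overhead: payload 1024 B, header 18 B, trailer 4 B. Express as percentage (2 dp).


Given: payload = 1024 B, header = 18 B, trailer = 4 B
Overhead bytes = header + trailer = 18 + 4 = 22
Total frame = payload + overhead = 1024 + 22 = 1046
Overhead % = 22 / 1046 * 100 = 2.1033% -> 2.10% (2 dp)

2.10


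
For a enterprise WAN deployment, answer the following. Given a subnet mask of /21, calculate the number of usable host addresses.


Given: subnet mask /21
Host bits = 32 - 21 = 11
Total addresses = 2^11 = 2048
Usable hosts = 2048 - 2 (network + broadcast) = 2046

2046


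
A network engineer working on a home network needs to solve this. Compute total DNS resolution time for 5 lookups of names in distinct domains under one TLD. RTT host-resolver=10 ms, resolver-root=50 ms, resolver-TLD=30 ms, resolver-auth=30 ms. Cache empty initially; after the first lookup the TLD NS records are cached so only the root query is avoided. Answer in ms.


Lookup 1 (cold cache): local + root + TLD + auth = 10 + 50 + 30 + 30 = 120 ms
Lookups 2..5 (TLD NS cached -> skip root; new domain -> still ask TLD and auth): local + TLD + auth = 10 + 30 + 30 = 70 ms each
Remaining 4 lookups: 4 * 70 = 280 ms
Total = 120 + 280 = 400 ms

400


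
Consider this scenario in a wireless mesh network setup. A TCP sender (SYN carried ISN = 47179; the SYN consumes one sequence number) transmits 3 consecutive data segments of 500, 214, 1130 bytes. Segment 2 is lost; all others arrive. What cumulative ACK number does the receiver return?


SYN uses sequence number 47179; first data byte = ISN + 1 = 47180.
Segment 1: SEQ = 47180, len = 500 B, covers [47180, 47679]
Segment 2: SEQ = 47680, len = 214 B, covers [47680, 47893] [LOST]
Segment 3: SEQ = 47894, len = 1130 B, covers [47894, 49023]
In-order data received: bytes [47180, 47679] (segments 1..1).
Segment 2 missing -> gap begins at byte 47680; later segments buffered out of order.
Cumulative ACK = next expected in-order byte = 47180 + 500 = 47680

47680


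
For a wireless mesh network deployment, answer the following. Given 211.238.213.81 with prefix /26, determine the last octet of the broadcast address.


Given: IP = 211.238.213.81, prefix = /26
Host bits = 32 - 26 = 6
Network last octet = 81 AND mask = 64
Host part size = 2^6 - 1 = 63
Broadcast last octet = 64 OR 63 = 127

127


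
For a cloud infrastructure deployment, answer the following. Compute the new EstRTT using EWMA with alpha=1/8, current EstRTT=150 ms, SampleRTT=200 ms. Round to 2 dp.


Given: EstRTT = 150 ms, SampleRTT = 200 ms, alpha = 1/8
New EstRTT = (1 - alpha) * EstRTT + alpha * SampleRTT
(7/8) * 150 = 131.25
(1/8) * 200 = 25
New EstRTT = 131.25 + 25 = 156.25 ms -> 156.25 ms (2 dp)

156.25


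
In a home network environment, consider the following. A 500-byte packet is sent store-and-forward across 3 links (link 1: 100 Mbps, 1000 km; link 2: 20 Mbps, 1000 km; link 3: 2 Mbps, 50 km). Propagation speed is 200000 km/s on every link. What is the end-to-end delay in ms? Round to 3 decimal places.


Packet = 500 bytes = 4000 bits. Store-and-forward: sum (t_trans + t_prop) per link.
Link 1: t_trans = 4000/(100*10^6) s = 0.0400 ms; t_prop = 1000/200000 s = 5.0000 ms; subtotal = 5.0400 ms
Link 2: t_trans = 4000/(20*10^6) s = 0.2000 ms; t_prop = 1000/200000 s = 5.0000 ms; subtotal = 5.2000 ms
Link 3: t_trans = 4000/(2*10^6) s = 2.0000 ms; t_prop = 50/200000 s = 0.2500 ms; subtotal = 2.2500 ms
End-to-end = 5.0400 + 5.2000 + 2.2500 = 12.4900 ms -> 12.490 ms (3 dp)

12.490


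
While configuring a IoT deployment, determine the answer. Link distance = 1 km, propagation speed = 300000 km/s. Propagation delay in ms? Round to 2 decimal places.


Given: distance = 1 km, speed = 300000 km/s
Delay = distance / speed = 1 / 300000 seconds
Delay in ms = 1 * 1000 / 300000
Delay = 0.0033 ms
Rounded to 2 dp = 0.00 ms

0.00


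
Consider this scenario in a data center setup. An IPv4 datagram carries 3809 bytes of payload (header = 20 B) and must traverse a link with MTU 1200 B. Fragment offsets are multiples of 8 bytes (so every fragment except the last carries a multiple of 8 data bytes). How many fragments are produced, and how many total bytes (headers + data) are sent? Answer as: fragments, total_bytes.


Max data per non-final fragment = floor((MTU - header)/8)*8 = floor((1200 - 20)/8)*8 = floor(1180/8)*8 = 1176 B
Final fragment needs no 8-byte alignment: it can carry up to MTU - header = 1180 B
Non-final fragments needed = ceil((payload - 1180) / 1176) = ceil(2629/1176) = ceil(2.2355) = 3
Number of fragments = 3 + 1 = 4
Fragment sizes (data): 3 * 1176 B + 281 B (last, 281 <= 1180 OK)
Total bytes sent = payload + n_frags * header = 3809 + 4*20 = 3809 + 80 = 3889 B

4, 3889


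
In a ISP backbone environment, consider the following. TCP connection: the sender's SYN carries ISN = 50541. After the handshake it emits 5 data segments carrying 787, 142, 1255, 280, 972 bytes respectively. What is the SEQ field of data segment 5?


The SYN occupies sequence number ISN = 50541, so the first data byte is ISN + 1 = 50542.
SEQ of data segment i = (ISN + 1) + sum of payload sizes of segments 1..i-1.
Segment 1: SEQ = 50542, payload = 787 bytes
Segment 2: SEQ = 51329, payload = 142 bytes
Segment 3: SEQ = 51471, payload = 1255 bytes
Segment 4: SEQ = 52726, payload = 280 bytes
Segment 5: SEQ = 53006, payload = 972 bytes
SEQ of segment 5 = 50542 + 787 + 142 + 1255 + 280 = 53006

53006


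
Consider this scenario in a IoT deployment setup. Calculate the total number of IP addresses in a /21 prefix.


Given: CIDR prefix /21
Host bits = 32 - 21 = 11
Total addresses = 2^11 = 2048

2048


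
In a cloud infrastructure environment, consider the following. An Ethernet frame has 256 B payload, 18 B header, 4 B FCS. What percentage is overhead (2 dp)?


Given: payload = 256 B, header = 18 B, trailer = 4 B
Overhead bytes = header + trailer = 18 + 4 = 22
Total frame = payload + overhead = 256 + 22 = 278
Overhead % = 22 / 278 * 100 = 7.9137% -> 7.91% (2 dp)

7.91


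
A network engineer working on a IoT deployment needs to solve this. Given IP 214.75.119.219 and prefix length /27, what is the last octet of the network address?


Given: IP = 214.75.119.219, prefix = /27
Subnet mask = 255.255.255.224
Last octet of IP: 219
Last octet of mask: 224
Network last octet = 219 AND 224 = 192

192
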